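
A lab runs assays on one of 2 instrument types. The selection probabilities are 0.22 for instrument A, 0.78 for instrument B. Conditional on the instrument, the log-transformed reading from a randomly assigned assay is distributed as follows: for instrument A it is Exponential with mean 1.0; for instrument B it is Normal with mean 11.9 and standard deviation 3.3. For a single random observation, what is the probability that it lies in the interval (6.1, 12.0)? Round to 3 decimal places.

0.369

Conditional on each instrument, P(6.1 < X < 12.0): A: 0.00223672; B: 0.472677.
By total probability, P(6.1 < X < 12.0) = 0.22·0.00223672 + 0.78·0.472677 = 0.36918.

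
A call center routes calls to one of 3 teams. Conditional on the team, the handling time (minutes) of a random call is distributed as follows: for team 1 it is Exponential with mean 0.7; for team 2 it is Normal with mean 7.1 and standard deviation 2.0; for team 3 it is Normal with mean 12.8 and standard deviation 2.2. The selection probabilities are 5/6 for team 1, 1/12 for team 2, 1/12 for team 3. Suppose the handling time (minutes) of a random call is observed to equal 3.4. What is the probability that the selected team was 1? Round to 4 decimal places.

0.7549

Likelihoods f(3.4 | ·): 1: 0.0111038; 2: 0.0360324; 3: 1.96881e-05.
Posterior ∝ prior × likelihood. Numerator for 1: 0.833333·0.0111038 = 0.00925317.
Normalizing constant: 0.833333·0.0111038 + 0.0833333·0.0360324 + 0.0833333·1.96881e-05 = 0.0122575.
P(1 | observation) = 0.00925317 / 0.0122575 = 0.754898.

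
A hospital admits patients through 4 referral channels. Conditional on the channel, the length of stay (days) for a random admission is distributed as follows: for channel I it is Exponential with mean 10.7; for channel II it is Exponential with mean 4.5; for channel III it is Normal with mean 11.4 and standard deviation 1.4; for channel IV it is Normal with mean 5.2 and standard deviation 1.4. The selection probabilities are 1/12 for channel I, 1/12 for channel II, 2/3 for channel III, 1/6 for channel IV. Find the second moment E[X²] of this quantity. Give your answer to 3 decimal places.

For each component E[X²] = Var + (mean)², giving I: 228.98; II: 40.5; III: 131.92; IV: 29.
Overall E[X²] = 0.0833333·228.98 + 0.0833333·40.5 + 0.666667·131.92 + 0.166667·29 = 115.237.

115.237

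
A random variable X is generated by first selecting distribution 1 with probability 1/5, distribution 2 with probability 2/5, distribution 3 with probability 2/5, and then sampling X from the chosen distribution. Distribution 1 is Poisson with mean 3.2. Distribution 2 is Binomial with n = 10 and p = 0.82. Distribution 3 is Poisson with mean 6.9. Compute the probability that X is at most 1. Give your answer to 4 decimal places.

Conditional on each component, P(X ≤ 1): 1: 0.171201; 2: 1.66225e-06; 3: 0.0079615.
By total probability, P(X ≤ 1) = 0.2·0.171201 + 0.4·1.66225e-06 + 0.4·0.0079615 = 0.0374255.

0.0374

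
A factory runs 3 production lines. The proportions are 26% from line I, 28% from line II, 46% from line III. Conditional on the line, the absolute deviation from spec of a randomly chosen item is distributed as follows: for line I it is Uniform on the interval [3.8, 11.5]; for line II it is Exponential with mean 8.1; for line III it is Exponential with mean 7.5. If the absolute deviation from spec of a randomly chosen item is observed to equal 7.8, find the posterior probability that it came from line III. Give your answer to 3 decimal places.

0.316

Likelihoods f(7.8 | ·): I: 0.12987; II: 0.0471309; III: 0.0471273.
Posterior ∝ prior × likelihood. Numerator for III: 0.46·0.0471273 = 0.0216786.
Normalizing constant: 0.26·0.12987 + 0.28·0.0471309 + 0.46·0.0471273 = 0.0686414.
P(III | observation) = 0.0216786 / 0.0686414 = 0.315823.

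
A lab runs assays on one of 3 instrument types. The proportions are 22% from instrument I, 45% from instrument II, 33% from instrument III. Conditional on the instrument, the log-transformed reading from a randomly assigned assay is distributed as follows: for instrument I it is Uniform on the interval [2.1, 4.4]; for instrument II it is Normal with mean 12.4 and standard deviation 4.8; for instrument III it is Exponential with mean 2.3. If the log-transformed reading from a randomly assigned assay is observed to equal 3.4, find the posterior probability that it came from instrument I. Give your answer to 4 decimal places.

Likelihoods f(3.4 | ·): I: 0.434783; II: 0.0143305; III: 0.0991452.
Posterior ∝ prior × likelihood. Numerator for I: 0.22·0.434783 = 0.0956522.
Normalizing constant: 0.22·0.434783 + 0.45·0.0143305 + 0.33·0.0991452 = 0.134819.
P(I | observation) = 0.0956522 / 0.134819 = 0.709487.

0.7095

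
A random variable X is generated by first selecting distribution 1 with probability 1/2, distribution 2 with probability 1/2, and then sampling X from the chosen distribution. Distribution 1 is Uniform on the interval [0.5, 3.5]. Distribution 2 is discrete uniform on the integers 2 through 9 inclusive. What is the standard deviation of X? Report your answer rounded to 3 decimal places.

2.462

Per component, 1: μ=2, E[X²]=4.75; 2: μ=5.5, E[X²]=35.5.
E[X] = 0.5·2 + 0.5·5.5 = 3.75.
E[X²] = 0.5·4.75 + 0.5·35.5 = 20.125.
Var(X) = E[X²] − (E[X])² = 20.125 − 14.0625 = 6.0625.
SD(X) = √6.0625 = 2.46221.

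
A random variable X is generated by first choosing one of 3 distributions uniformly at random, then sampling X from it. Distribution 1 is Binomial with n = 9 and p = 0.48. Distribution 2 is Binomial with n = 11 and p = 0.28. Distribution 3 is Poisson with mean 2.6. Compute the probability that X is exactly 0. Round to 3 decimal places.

Conditional on each component, P(X = 0): 1: 0.00277991; 2: 0.0269561; 3: 0.0742736.
By total probability, P(X = 0) = 0.333333·0.00277991 + 0.333333·0.0269561 + 0.333333·0.0742736 = 0.0346699.

0.035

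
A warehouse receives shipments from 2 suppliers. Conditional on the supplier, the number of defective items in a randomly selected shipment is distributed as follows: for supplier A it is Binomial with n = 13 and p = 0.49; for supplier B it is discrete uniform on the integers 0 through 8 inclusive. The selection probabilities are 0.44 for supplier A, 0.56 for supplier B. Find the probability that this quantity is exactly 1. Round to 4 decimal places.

0.0631

Conditional on each supplier, P(X = 1): A: 0.00197234; B: 0.111111.
By total probability, P(X = 1) = 0.44·0.00197234 + 0.56·0.111111 = 0.0630901.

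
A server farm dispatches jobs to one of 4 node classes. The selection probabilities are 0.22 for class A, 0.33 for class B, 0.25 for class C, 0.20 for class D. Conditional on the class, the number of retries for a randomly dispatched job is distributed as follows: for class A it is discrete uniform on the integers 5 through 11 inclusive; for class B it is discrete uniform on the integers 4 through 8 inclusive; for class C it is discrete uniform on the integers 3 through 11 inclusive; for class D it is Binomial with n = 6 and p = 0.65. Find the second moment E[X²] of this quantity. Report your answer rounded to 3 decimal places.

For each component E[X²] = Var + (mean)², giving A: 68; B: 38; C: 55.6667; D: 16.575.
Overall E[X²] = 0.22·68 + 0.33·38 + 0.25·55.6667 + 0.2·16.575 = 44.7317.

44.732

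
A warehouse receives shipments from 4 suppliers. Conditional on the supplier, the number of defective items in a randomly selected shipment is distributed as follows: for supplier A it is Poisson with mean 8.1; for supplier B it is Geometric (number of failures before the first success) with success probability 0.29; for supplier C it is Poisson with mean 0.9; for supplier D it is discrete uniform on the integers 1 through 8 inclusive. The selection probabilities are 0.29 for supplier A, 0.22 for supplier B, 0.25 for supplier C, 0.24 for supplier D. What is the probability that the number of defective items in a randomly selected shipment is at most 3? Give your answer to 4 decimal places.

Conditional on each supplier, P(X ≤ 3): A: 0.0396053; B: 0.745883; C: 0.986541; D: 0.375.
By total probability, P(X ≤ 3) = 0.29·0.0396053 + 0.22·0.745883 + 0.25·0.986541 + 0.24·0.375 = 0.512215.

0.5122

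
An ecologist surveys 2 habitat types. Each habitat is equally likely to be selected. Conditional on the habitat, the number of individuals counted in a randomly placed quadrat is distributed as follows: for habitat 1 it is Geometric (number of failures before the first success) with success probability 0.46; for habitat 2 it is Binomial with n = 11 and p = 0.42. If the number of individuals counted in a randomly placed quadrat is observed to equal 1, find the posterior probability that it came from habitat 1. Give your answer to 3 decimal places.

0.926

Likelihoods P(X=1 | ·): 1: 0.2484; 2: 0.0199032.
Posterior ∝ prior × likelihood. Numerator for 1: 0.5·0.2484 = 0.1242.
Normalizing constant: 0.5·0.2484 + 0.5·0.0199032 = 0.134152.
P(1 | observation) = 0.1242 / 0.134152 = 0.925818.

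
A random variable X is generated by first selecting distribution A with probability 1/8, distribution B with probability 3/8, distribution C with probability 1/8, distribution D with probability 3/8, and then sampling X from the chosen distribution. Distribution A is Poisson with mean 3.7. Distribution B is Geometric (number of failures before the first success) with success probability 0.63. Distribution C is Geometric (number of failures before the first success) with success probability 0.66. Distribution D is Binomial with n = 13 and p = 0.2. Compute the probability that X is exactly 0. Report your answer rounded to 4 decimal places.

0.3425

Conditional on each component, P(X = 0): A: 0.0247235; B: 0.63; C: 0.66; D: 0.0549756.
By total probability, P(X = 0) = 0.125·0.0247235 + 0.375·0.63 + 0.125·0.66 + 0.375·0.0549756 = 0.342456.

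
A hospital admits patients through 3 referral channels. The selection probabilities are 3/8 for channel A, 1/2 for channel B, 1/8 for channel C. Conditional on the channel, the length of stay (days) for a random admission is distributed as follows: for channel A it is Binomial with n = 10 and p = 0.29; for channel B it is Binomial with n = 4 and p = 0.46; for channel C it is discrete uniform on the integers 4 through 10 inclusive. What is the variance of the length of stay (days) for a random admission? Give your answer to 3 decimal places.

4.432

Per component, A: μ=2.9, E[X²]=10.469; B: μ=1.84, E[X²]=4.3792; C: μ=7, E[X²]=53.
E[X] = 0.375·2.9 + 0.5·1.84 + 0.125·7 = 2.8825.
E[X²] = 0.375·10.469 + 0.5·4.3792 + 0.125·53 = 12.7405.
Var(X) = E[X²] − (E[X])² = 12.7405 − 8.30881 = 4.43167.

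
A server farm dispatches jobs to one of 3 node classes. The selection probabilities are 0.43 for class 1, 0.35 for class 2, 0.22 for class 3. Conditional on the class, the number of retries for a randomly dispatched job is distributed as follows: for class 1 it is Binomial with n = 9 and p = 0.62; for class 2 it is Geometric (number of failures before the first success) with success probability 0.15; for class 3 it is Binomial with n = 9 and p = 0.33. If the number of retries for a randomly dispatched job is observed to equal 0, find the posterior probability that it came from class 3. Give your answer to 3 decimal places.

Likelihoods P(X=0 | ·): 1: 0.000165216; 2: 0.15; 3: 0.0272065.
Posterior ∝ prior × likelihood. Numerator for 3: 0.22·0.0272065 = 0.00598544.
Normalizing constant: 0.43·0.000165216 + 0.35·0.15 + 0.22·0.0272065 = 0.0585565.
P(3 | observation) = 0.00598544 / 0.0585565 = 0.102216.

0.102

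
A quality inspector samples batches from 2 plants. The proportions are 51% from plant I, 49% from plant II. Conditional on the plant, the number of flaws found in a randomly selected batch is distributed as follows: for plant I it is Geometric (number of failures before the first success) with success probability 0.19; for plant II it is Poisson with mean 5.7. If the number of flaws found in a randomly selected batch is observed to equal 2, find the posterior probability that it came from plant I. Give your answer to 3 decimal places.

0.705

Likelihoods P(X=2 | ·): I: 0.124659; II: 0.0543552.
Posterior ∝ prior × likelihood. Numerator for I: 0.51·0.124659 = 0.0635761.
Normalizing constant: 0.51·0.124659 + 0.49·0.0543552 = 0.0902101.
P(I | observation) = 0.0635761 / 0.0902101 = 0.704755.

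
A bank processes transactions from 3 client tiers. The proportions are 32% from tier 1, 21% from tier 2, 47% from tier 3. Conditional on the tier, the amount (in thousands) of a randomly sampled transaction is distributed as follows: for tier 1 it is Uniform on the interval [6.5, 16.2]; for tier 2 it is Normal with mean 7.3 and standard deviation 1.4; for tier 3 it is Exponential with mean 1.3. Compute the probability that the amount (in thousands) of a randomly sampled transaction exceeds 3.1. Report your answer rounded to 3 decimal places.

Conditional on each tier, P(X > 3.1): 1: 1; 2: 0.99865; 3: 0.0921244.
By total probability, P(X > 3.1) = 0.32·1 + 0.21·0.99865 + 0.47·0.0921244 = 0.573015.

0.573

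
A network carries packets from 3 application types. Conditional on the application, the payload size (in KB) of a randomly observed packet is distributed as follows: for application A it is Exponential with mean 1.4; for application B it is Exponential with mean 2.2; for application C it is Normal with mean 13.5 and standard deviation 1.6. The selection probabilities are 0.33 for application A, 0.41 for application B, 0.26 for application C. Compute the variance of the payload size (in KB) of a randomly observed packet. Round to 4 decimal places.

29.5571

Per component, A: μ=1.4, E[X²]=3.92; B: μ=2.2, E[X²]=9.68; C: μ=13.5, E[X²]=184.81.
E[X] = 0.33·1.4 + 0.41·2.2 + 0.26·13.5 = 4.874.
E[X²] = 0.33·3.92 + 0.41·9.68 + 0.26·184.81 = 53.313.
Var(X) = E[X²] − (E[X])² = 53.313 − 23.7559 = 29.5571.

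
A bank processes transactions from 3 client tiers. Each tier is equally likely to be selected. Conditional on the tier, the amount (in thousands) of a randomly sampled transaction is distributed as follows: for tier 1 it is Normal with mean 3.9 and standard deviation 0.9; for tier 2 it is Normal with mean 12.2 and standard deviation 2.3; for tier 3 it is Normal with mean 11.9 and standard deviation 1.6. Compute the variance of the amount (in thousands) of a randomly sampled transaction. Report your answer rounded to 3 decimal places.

Per component, 1: μ=3.9, E[X²]=16.02; 2: μ=12.2, E[X²]=154.13; 3: μ=11.9, E[X²]=144.17.
E[X] = 0.333333·3.9 + 0.333333·12.2 + 0.333333·11.9 = 9.33333.
E[X²] = 0.333333·16.02 + 0.333333·154.13 + 0.333333·144.17 = 104.773.
Var(X) = E[X²] − (E[X])² = 104.773 − 87.1111 = 17.6622.

17.662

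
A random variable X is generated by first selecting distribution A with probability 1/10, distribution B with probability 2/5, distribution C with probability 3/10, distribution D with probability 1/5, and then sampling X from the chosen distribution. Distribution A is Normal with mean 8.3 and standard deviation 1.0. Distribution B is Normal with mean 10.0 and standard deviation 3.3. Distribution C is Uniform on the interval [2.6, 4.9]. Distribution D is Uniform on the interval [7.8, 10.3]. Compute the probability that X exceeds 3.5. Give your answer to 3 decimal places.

Conditional on each component, P(X > 3.5): A: 0.999999; B: 0.975563; C: 0.608696; D: 1.
By total probability, P(X > 3.5) = 0.1·0.999999 + 0.4·0.975563 + 0.3·0.608696 + 0.2·1 = 0.872834.

0.873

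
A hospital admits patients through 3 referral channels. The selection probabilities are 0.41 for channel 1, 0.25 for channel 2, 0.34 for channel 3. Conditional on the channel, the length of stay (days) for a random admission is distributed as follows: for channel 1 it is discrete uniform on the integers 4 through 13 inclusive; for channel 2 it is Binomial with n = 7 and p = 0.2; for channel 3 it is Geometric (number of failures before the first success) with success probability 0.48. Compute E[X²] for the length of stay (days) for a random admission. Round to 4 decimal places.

For each component E[X²] = Var + (mean)², giving 1: 80.5; 2: 3.08; 3: 3.43056.
Overall E[X²] = 0.41·80.5 + 0.25·3.08 + 0.34·3.43056 = 34.9414.

34.9414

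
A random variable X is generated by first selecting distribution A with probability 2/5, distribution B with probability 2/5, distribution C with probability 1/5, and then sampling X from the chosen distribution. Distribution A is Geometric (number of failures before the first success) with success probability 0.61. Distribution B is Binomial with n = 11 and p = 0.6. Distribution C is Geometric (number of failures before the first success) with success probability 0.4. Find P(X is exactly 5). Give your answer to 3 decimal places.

0.067

Conditional on each component, P(X = 5): A: 0.00550368; B: 0.147149; C: 0.031104.
By total probability, P(X = 5) = 0.4·0.00550368 + 0.4·0.147149 + 0.2·0.031104 = 0.067282.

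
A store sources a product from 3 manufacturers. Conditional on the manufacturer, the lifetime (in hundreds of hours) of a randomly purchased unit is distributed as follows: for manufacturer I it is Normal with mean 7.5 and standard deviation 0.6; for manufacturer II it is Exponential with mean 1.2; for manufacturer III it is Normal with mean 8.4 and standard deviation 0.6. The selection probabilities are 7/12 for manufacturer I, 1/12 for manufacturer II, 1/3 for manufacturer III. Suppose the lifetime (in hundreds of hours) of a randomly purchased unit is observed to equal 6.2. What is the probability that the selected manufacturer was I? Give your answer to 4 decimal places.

Likelihoods f(6.2 | ·): I: 0.0635877; II: 0.00475296; III: 0.000800451.
Posterior ∝ prior × likelihood. Numerator for I: 0.583333·0.0635877 = 0.0370928.
Normalizing constant: 0.583333·0.0635877 + 0.0833333·0.00475296 + 0.333333·0.000800451 = 0.0377557.
P(I | observation) = 0.0370928 / 0.0377557 = 0.982442.

0.9824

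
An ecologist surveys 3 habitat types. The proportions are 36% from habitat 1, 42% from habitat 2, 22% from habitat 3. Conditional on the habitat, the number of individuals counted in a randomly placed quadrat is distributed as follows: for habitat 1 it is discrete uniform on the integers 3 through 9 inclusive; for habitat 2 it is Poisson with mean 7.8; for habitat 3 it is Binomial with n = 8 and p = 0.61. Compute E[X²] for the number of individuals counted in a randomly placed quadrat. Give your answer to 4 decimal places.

48.8867

For each component E[X²] = Var + (mean)², giving 1: 40; 2: 68.64; 3: 25.7176.
Overall E[X²] = 0.36·40 + 0.42·68.64 + 0.22·25.7176 = 48.8867.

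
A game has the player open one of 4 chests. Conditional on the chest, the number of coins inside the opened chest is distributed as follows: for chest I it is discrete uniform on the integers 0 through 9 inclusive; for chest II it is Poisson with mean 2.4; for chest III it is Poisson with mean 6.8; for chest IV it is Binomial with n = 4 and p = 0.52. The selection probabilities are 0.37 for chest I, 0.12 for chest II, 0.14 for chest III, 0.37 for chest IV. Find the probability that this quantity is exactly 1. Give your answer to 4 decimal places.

Conditional on each chest, P(X = 1): I: 0.1; II: 0.217723; III: 0.00757367; IV: 0.230031.
By total probability, P(X = 1) = 0.37·0.1 + 0.12·0.217723 + 0.14·0.00757367 + 0.37·0.230031 = 0.149299.

0.1493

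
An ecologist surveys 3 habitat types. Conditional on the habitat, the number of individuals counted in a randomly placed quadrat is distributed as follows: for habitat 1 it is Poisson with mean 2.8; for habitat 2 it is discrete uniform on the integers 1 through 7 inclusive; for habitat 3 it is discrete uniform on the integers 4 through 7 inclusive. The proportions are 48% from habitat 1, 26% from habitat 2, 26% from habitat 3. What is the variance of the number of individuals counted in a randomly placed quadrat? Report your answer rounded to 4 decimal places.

3.9506

Per component, 1: μ=2.8, E[X²]=10.64; 2: μ=4, E[X²]=20; 3: μ=5.5, E[X²]=31.5.
E[X] = 0.48·2.8 + 0.26·4 + 0.26·5.5 = 3.814.
E[X²] = 0.48·10.64 + 0.26·20 + 0.26·31.5 = 18.4972.
Var(X) = E[X²] − (E[X])² = 18.4972 − 14.5466 = 3.9506.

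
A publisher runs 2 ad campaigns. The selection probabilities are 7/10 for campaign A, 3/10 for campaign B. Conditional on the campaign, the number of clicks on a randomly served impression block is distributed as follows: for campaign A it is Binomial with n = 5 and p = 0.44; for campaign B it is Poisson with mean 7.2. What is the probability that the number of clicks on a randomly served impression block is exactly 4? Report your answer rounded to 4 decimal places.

Conditional on each campaign, P(X = 4): A: 0.104947; B: 0.0835985.
By total probability, P(X = 4) = 0.7·0.104947 + 0.3·0.0835985 = 0.0985422.

0.0985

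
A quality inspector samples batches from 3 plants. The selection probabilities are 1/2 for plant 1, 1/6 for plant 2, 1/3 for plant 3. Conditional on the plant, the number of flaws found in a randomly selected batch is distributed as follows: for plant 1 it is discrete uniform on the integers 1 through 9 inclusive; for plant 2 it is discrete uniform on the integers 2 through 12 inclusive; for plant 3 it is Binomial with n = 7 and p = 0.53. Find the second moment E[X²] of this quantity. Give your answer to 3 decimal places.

30.836

For each component E[X²] = Var + (mean)², giving 1: 31.6667; 2: 59; 3: 15.5078.
Overall E[X²] = 0.5·31.6667 + 0.166667·59 + 0.333333·15.5078 = 30.8359.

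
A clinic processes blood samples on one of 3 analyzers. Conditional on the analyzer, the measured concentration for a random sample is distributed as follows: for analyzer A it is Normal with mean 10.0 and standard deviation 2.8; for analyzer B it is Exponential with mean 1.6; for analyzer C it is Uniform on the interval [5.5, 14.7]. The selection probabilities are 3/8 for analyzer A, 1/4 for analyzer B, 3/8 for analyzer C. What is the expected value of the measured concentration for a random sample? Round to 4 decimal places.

7.9375

Component means — A: 10; B: 1.6; C: 10.1.
E[X] = 0.375·10 + 0.25·1.6 + 0.375·10.1 = 7.9375.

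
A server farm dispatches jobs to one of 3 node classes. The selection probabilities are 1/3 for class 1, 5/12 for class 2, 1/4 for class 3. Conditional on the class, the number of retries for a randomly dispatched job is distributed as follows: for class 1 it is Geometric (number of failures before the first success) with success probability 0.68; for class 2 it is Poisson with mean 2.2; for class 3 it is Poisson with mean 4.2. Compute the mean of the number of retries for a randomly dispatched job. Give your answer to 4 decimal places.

2.1235

Component means — 1: 0.470588; 2: 2.2; 3: 4.2.
E[X] = 0.333333·0.470588 + 0.416667·2.2 + 0.25·4.2 = 2.12353.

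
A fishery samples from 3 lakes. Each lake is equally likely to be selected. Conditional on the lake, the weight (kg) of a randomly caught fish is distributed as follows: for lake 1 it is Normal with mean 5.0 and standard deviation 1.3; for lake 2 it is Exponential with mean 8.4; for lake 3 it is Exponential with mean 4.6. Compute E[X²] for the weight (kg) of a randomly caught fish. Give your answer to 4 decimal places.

For each component E[X²] = Var + (mean)², giving 1: 26.69; 2: 141.12; 3: 42.32.
Overall E[X²] = 0.333333·26.69 + 0.333333·141.12 + 0.333333·42.32 = 70.0433.

70.0433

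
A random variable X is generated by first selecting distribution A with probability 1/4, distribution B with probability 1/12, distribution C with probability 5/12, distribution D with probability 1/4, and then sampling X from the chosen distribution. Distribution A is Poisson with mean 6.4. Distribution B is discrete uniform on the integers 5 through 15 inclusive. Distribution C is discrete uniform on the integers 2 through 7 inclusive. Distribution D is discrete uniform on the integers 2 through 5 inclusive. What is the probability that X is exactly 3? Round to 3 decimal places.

Conditional on each component, P(X = 3): A: 0.0725945; B: 0; C: 0.166667; D: 0.25.
By total probability, P(X = 3) = 0.25·0.0725945 + 0.0833333·0 + 0.416667·0.166667 + 0.25·0.25 = 0.150093.

0.150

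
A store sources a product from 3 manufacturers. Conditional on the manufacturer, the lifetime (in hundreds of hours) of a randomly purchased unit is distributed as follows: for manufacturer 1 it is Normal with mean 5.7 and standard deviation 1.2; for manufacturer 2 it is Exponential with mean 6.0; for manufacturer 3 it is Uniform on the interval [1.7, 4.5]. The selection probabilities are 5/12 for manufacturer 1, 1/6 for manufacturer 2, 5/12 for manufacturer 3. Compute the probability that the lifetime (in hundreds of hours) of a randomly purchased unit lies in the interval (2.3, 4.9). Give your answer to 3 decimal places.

0.472

Conditional on each manufacturer, P(2.3 < X < 4.9): 1: 0.250189; 2: 0.239683; 3: 0.785714.
By total probability, P(2.3 < X < 4.9) = 0.416667·0.250189 + 0.166667·0.239683 + 0.416667·0.785714 = 0.471574.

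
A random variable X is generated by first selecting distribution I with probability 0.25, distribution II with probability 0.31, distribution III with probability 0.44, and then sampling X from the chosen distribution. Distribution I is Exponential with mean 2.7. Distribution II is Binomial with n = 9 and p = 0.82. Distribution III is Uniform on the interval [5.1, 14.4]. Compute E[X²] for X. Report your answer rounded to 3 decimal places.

65.940

For each component E[X²] = Var + (mean)², giving I: 14.58; II: 55.7928; III: 102.27.
Overall E[X²] = 0.25·14.58 + 0.31·55.7928 + 0.44·102.27 = 65.9396.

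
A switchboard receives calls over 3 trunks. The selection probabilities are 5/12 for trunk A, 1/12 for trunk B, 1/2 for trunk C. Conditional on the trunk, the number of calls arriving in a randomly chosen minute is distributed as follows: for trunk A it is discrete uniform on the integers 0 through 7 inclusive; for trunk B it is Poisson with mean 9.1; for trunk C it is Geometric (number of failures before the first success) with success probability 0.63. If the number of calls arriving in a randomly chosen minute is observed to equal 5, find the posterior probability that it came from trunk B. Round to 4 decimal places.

0.0819

Likelihoods P(X=5 | ·): A: 0.125; B: 0.0580692; C: 0.00436867.
Posterior ∝ prior × likelihood. Numerator for B: 0.0833333·0.0580692 = 0.0048391.
Normalizing constant: 0.416667·0.125 + 0.0833333·0.0580692 + 0.5·0.00436867 = 0.0591068.
P(B | observation) = 0.0048391 / 0.0591068 = 0.0818705.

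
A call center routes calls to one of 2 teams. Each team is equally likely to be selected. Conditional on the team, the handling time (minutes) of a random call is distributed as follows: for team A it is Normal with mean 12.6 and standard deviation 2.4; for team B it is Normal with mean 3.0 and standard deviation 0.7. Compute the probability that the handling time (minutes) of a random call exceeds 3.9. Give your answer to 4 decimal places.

Conditional on each team, P(X > 3.9): A: 0.999856; B: 0.0992714.
By total probability, P(X > 3.9) = 0.5·0.999856 + 0.5·0.0992714 = 0.549563.

0.5496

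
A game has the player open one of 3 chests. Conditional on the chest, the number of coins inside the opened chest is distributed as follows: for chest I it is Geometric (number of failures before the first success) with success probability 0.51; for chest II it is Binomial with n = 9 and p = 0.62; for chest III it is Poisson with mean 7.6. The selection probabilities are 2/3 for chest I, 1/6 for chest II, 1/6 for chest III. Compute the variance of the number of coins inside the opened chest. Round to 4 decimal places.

10.2578

Per component, I: μ=0.960784, E[X²]=2.807; II: μ=5.58, E[X²]=33.2568; III: μ=7.6, E[X²]=65.36.
E[X] = 0.666667·0.960784 + 0.166667·5.58 + 0.166667·7.6 = 2.83719.
E[X²] = 0.666667·2.807 + 0.166667·33.2568 + 0.166667·65.36 = 18.3075.
Var(X) = E[X²] − (E[X])² = 18.3075 − 8.04964 = 10.2578.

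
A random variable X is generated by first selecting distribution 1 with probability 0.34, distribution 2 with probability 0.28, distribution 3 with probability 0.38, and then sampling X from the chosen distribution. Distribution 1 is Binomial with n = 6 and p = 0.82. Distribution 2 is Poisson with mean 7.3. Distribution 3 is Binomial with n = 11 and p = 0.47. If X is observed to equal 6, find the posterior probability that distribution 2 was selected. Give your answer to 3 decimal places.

Likelihoods P(X=6 | ·): 1: 0.304007; 2: 0.141989; 3: 0.208261.
Posterior ∝ prior × likelihood. Numerator for 2: 0.28·0.141989 = 0.0397569.
Normalizing constant: 0.34·0.304007 + 0.28·0.141989 + 0.38·0.208261 = 0.222258.
P(2 | observation) = 0.0397569 / 0.222258 = 0.178877.

0.179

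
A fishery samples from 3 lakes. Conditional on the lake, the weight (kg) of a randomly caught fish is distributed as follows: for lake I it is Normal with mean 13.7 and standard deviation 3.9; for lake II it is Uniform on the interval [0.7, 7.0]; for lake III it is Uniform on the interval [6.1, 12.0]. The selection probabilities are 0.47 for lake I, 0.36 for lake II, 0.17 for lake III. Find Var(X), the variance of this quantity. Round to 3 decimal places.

Per component, I: μ=13.7, E[X²]=202.9; II: μ=3.85, E[X²]=18.13; III: μ=9.05, E[X²]=84.8033.
E[X] = 0.47·13.7 + 0.36·3.85 + 0.17·9.05 = 9.3635.
E[X²] = 0.47·202.9 + 0.36·18.13 + 0.17·84.8033 = 116.306.
Var(X) = E[X²] − (E[X])² = 116.306 − 87.6751 = 28.6312.

28.631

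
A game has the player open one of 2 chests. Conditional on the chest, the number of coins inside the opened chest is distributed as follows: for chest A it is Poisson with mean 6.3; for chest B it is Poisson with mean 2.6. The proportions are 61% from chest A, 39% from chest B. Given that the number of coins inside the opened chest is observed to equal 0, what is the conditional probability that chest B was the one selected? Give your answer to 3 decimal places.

0.963

Likelihoods P(X=0 | ·): A: 0.0018363; B: 0.0742736.
Posterior ∝ prior × likelihood. Numerator for B: 0.39·0.0742736 = 0.0289667.
Normalizing constant: 0.61·0.0018363 + 0.39·0.0742736 = 0.0300868.
P(B | observation) = 0.0289667 / 0.0300868 = 0.96277.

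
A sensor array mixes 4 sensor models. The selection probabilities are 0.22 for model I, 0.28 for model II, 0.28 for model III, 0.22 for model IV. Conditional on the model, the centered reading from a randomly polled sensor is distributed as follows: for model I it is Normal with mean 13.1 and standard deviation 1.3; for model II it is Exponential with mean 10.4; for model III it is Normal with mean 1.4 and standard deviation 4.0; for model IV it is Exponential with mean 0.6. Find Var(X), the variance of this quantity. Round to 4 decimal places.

Per component, I: μ=13.1, E[X²]=173.3; II: μ=10.4, E[X²]=216.32; III: μ=1.4, E[X²]=17.96; IV: μ=0.6, E[X²]=0.72.
E[X] = 0.22·13.1 + 0.28·10.4 + 0.28·1.4 + 0.22·0.6 = 6.318.
E[X²] = 0.22·173.3 + 0.28·216.32 + 0.28·17.96 + 0.22·0.72 = 103.883.
Var(X) = E[X²] − (E[X])² = 103.883 − 39.9171 = 63.9657.

63.9657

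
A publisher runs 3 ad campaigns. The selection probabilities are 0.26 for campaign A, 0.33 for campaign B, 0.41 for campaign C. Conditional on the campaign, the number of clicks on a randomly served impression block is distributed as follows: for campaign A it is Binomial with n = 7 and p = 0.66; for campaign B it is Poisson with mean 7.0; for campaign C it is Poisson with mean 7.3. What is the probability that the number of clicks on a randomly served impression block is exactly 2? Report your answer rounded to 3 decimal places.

0.026

Conditional on each campaign, P(X = 2): A: 0.0415625; B: 0.0223411; C: 0.0179997.
By total probability, P(X = 2) = 0.26·0.0415625 + 0.33·0.0223411 + 0.41·0.0179997 = 0.0255587.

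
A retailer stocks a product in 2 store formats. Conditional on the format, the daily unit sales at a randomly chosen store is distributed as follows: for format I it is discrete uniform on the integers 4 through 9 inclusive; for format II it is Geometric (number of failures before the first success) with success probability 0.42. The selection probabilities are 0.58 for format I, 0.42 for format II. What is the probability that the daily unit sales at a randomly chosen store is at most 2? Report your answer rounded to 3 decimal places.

0.338

Conditional on each format, P(X ≤ 2): I: 0; II: 0.804888.
By total probability, P(X ≤ 2) = 0.58·0 + 0.42·0.804888 = 0.338053.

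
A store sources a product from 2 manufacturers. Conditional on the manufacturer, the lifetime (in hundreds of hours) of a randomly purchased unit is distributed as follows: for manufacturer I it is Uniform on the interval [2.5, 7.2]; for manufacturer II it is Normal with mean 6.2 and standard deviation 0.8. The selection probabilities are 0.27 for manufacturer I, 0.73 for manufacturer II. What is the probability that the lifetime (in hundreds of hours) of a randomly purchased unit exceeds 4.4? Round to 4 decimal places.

Conditional on each manufacturer, P(X > 4.4): I: 0.595745; II: 0.987776.
By total probability, P(X > 4.4) = 0.27·0.595745 + 0.73·0.987776 = 0.881927.

0.8819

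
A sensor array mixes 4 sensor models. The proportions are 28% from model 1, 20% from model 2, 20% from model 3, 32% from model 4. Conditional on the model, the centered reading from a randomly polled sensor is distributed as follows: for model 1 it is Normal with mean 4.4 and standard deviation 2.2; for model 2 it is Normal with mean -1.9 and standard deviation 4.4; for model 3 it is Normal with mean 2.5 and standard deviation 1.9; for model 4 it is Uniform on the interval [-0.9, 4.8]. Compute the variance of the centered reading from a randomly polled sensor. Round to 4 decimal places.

11.5206

Per component, 1: μ=4.4, E[X²]=24.2; 2: μ=-1.9, E[X²]=22.97; 3: μ=2.5, E[X²]=9.86; 4: μ=1.95, E[X²]=6.51.
E[X] = 0.28·4.4 + 0.2·-1.9 + 0.2·2.5 + 0.32·1.95 = 1.976.
E[X²] = 0.28·24.2 + 0.2·22.97 + 0.2·9.86 + 0.32·6.51 = 15.4252.
Var(X) = E[X²] − (E[X])² = 15.4252 − 3.90458 = 11.5206.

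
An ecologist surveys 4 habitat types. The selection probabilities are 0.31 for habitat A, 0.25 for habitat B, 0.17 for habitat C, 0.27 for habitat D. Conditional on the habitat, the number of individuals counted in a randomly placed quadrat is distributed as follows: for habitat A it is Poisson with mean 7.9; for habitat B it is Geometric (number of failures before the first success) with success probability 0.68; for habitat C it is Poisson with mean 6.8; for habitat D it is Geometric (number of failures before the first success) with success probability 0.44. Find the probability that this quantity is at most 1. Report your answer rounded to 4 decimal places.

0.4122

Conditional on each habitat, P(X ≤ 1): A: 0.00329962; B: 0.8976; C: 0.00868745; D: 0.6864.
By total probability, P(X ≤ 1) = 0.31·0.00329962 + 0.25·0.8976 + 0.17·0.00868745 + 0.27·0.6864 = 0.412228.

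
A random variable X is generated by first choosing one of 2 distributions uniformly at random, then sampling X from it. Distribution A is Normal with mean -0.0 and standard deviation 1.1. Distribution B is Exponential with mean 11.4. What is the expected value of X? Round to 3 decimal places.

5.700

Component means — A: -0; B: 11.4.
E[X] = 0.5·-0 + 0.5·11.4 = 5.7.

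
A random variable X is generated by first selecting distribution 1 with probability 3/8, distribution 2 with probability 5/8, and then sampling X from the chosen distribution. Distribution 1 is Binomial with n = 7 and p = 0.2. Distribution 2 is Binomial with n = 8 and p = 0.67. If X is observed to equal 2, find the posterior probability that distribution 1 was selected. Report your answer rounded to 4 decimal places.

0.9105

Likelihoods P(X=2 | ·): 1: 0.275251; 2: 0.0162327.
Posterior ∝ prior × likelihood. Numerator for 1: 0.375·0.275251 = 0.103219.
Normalizing constant: 0.375·0.275251 + 0.625·0.0162327 = 0.113365.
P(1 | observation) = 0.103219 / 0.113365 = 0.910506.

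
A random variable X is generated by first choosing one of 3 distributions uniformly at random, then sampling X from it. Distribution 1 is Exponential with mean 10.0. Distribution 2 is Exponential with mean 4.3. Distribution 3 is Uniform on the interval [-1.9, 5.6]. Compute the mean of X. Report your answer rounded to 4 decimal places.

5.3833

Component means — 1: 10; 2: 4.3; 3: 1.85.
E[X] = 0.333333·10 + 0.333333·4.3 + 0.333333·1.85 = 5.38333.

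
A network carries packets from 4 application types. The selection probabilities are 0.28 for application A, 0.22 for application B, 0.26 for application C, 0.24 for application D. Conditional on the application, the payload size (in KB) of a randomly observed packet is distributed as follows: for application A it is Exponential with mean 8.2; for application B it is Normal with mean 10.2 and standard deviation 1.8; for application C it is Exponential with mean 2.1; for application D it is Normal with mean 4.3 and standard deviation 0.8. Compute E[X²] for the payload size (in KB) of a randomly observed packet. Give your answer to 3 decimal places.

68.140

For each component E[X²] = Var + (mean)², giving A: 134.48; B: 107.28; C: 8.82; D: 19.13.
Overall E[X²] = 0.28·134.48 + 0.22·107.28 + 0.26·8.82 + 0.24·19.13 = 68.1404.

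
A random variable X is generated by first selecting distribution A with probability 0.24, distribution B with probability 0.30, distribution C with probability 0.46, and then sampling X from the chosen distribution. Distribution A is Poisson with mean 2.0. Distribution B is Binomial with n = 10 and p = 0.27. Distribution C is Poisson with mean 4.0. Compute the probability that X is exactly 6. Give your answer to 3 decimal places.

Conditional on each component, P(X = 6): A: 0.0120298; B: 0.0231043; C: 0.104196.
By total probability, P(X = 6) = 0.24·0.0120298 + 0.3·0.0231043 + 0.46·0.104196 = 0.0577484.

0.058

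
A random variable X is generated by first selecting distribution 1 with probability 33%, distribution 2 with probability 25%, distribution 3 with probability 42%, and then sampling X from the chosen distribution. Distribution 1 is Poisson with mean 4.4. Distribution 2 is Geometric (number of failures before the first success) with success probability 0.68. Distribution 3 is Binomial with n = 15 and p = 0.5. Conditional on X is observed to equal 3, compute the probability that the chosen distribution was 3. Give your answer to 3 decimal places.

Likelihoods P(X=3 | ·): 1: 0.174305; 2: 0.0222822; 3: 0.0138855.
Posterior ∝ prior × likelihood. Numerator for 3: 0.42·0.0138855 = 0.00583191.
Normalizing constant: 0.33·0.174305 + 0.25·0.0222822 + 0.42·0.0138855 = 0.0689233.
P(3 | observation) = 0.00583191 / 0.0689233 = 0.0846145.

0.085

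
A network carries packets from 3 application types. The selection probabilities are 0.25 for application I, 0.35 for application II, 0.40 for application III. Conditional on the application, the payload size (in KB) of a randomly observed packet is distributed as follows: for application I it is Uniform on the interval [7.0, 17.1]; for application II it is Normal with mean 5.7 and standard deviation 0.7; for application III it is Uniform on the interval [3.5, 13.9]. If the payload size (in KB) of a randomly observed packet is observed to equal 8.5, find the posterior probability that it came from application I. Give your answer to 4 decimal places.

0.3912

Likelihoods f(8.5 | ·): I: 0.0990099; II: 0.000191186; III: 0.0961538.
Posterior ∝ prior × likelihood. Numerator for I: 0.25·0.0990099 = 0.0247525.
Normalizing constant: 0.25·0.0990099 + 0.35·0.000191186 + 0.4·0.0961538 = 0.0632809.
P(I | observation) = 0.0247525 / 0.0632809 = 0.391152.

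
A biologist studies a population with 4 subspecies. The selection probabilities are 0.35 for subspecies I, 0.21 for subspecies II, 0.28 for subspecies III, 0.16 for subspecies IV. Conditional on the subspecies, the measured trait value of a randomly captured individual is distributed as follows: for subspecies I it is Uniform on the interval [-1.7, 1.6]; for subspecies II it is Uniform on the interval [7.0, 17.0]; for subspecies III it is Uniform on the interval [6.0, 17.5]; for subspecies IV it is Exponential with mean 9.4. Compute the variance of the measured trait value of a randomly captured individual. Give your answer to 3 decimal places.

49.088

Per component, I: μ=-0.05, E[X²]=0.91; II: μ=12, E[X²]=152.333; III: μ=11.75, E[X²]=149.083; IV: μ=9.4, E[X²]=176.72.
E[X] = 0.35·-0.05 + 0.21·12 + 0.28·11.75 + 0.16·9.4 = 7.2965.
E[X²] = 0.35·0.91 + 0.21·152.333 + 0.28·149.083 + 0.16·176.72 = 102.327.
Var(X) = E[X²] − (E[X])² = 102.327 − 53.2389 = 49.0881.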